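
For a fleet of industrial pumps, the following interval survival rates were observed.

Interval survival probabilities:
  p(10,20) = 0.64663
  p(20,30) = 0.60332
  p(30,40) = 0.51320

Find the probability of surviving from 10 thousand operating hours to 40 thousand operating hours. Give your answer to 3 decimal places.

0.200

The overall survival probability is 0.64663 × 0.60332 × 0.51320.
= 0.200212.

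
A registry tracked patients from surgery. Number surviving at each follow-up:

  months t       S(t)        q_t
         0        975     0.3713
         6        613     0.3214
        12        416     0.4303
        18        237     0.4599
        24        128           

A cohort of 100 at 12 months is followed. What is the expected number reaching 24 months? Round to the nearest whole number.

31

The relevant probability is 128/416 = 0.307692.
Expected number = 100 × 0.307692 = 31.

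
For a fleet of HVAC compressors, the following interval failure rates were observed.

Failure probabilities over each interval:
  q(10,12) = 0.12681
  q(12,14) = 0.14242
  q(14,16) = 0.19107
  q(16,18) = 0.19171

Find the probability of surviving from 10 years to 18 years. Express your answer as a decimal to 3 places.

P(survive 10→18) = (1 − 0.12681) × (1 − 0.14242) × (1 − 0.19107) × (1 − 0.19171).
= 0.87319 × 0.85758 × 0.80893 × 0.80829 = 0.489623.

0.490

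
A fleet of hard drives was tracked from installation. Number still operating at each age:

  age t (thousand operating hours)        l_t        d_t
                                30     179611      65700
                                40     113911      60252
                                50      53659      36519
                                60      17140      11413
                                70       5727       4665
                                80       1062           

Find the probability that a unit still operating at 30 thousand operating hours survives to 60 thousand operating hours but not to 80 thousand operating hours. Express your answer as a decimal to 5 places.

This is the probability of reaching 60 but not 80, conditional on being operational at 30: (l_60 − l_80) / l_30.
= (17140 − 1062) / 179611 = 16078 / 179611 = 0.089516.

0.08952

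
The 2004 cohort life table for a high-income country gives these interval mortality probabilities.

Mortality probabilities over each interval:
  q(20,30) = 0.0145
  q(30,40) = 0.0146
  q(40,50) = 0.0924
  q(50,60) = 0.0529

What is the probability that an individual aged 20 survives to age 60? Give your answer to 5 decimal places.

P(survive 20→60) = (1 − 0.0145) × (1 − 0.0146) × (1 − 0.0924) × (1 − 0.0529).
= 0.9855 × 0.9854 × 0.9076 × 0.9471 = 0.834756.

0.83476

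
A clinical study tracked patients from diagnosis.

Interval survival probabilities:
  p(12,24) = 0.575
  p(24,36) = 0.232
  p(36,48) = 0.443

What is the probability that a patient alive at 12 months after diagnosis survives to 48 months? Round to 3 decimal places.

0.059

Survival from 12 to 48 is the product of surviving each interval: 0.575 × 0.232 × 0.443.
= 0.059096.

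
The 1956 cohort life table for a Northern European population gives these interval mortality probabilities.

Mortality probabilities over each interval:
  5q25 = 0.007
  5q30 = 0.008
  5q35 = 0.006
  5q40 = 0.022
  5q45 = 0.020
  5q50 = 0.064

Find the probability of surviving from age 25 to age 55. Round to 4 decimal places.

0.8784

The overall survival probability is (1 − 0.007) × (1 − 0.008) × (1 − 0.006) × (1 − 0.022) × (1 − 0.020) × (1 − 0.064).
= 0.993 × 0.992 × 0.994 × 0.978 × 0.980 × 0.936 = 0.878391.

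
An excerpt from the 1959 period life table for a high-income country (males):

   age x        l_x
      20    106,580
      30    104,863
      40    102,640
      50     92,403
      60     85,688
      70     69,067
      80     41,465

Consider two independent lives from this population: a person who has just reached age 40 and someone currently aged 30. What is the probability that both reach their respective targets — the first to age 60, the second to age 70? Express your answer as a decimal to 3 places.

p₁ = l_60/l_40 = 85,688/102,640 = 0.834840; p₂ = l_70/l_30 = 69,067/104,863 = 0.658640.
P(both) = p₁ × p₂ = 0.834840 × 0.658640 = 0.549859.

0.550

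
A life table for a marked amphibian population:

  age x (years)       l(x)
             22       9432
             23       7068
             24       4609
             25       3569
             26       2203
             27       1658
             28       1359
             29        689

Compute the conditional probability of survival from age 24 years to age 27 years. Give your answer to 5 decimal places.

The conditional survival probability is l(27)/l(24) = 1658/4609 = 0.359731.

0.35973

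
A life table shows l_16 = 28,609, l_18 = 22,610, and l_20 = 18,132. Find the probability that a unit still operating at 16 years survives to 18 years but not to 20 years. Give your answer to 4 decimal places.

0.1565

This is the probability of reaching 18 but not 20, conditional on being operational at 16: (l_18 − l_20) / l_16.
= (22,610 − 18,132) / 28,609 = 4,478 / 28,609 = 0.156524.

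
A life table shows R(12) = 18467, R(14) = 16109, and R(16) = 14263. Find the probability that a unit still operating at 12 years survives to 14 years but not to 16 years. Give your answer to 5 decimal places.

0.09996

This is the probability of reaching 14 but not 16, conditional on being operational at 12: (R(14) − R(16)) / R(12).
= (16109 − 14263) / 18467 = 1846 / 18467 = 0.099962.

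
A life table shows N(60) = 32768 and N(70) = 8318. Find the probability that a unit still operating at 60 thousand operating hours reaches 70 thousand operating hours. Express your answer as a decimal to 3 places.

0.254

The conditional survival probability is N(70)/N(60) = 8318/32768 = 0.253845.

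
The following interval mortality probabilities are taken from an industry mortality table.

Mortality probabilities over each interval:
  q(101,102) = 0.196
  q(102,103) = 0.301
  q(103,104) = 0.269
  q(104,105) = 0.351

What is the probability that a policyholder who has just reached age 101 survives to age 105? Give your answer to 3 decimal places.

Survival from 101 to 105 is the product of surviving each interval: (1 − 0.196) × (1 − 0.301) × (1 − 0.269) × (1 − 0.351).
= 0.804 × 0.699 × 0.731 × 0.649 = 0.266622.

0.267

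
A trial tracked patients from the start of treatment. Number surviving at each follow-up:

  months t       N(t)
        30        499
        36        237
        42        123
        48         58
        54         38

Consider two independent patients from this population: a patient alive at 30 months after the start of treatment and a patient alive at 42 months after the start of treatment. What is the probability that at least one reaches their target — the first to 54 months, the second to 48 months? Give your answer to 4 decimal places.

p₁ = N(54)/N(30) = 38/499 = 0.076152; p₂ = N(48)/N(42) = 58/123 = 0.471545.
P(at least one) = 1 − (1−p₁)(1−p₂) = 1 − 0.923848 × 0.528455 = 0.511788.

0.5118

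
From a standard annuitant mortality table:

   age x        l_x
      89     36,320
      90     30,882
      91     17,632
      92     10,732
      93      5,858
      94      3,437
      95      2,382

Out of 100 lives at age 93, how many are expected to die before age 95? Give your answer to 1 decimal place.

The relevant probability is 1 − 2,382/5,858 = 0.593377.
Expected number = 100 × 0.593377 = 59.3.

59.3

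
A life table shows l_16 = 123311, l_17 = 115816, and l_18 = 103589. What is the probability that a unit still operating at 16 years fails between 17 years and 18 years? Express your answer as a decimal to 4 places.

0.0992

This is the probability of reaching 17 but not 18, conditional on being operational at 16: (l_17 − l_18) / l_16.
= (115816 − 103589) / 123311 = 12227 / 123311 = 0.099156.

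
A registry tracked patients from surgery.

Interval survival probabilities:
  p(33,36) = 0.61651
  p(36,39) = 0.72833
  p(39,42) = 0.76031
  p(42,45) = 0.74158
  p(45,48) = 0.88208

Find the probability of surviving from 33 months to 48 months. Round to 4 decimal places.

0.2233

Chaining the interval survival probabilities: 0.61651 × 0.72833 × 0.76031 × 0.74158 × 0.88208.
= 0.223319.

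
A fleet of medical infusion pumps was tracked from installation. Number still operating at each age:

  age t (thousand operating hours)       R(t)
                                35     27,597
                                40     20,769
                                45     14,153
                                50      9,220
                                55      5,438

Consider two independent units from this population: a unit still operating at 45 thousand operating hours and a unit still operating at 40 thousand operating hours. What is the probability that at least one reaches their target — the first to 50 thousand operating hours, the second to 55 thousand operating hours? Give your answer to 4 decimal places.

p₁ = R(50)/R(45) = 9,220/14,153 = 0.651452; p₂ = R(55)/R(40) = 5,438/20,769 = 0.261833.
P(at least one) = 1 − (1−p₁)(1−p₂) = 1 − 0.348548 × 0.738167 = 0.742713.

0.7427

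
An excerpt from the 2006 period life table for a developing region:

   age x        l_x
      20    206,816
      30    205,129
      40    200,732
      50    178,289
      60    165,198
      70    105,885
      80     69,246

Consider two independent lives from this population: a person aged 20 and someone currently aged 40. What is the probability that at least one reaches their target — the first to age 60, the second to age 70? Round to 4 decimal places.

0.9049

p₁ = l_60/l_20 = 165,198/206,816 = 0.798768; p₂ = l_70/l_40 = 105,885/200,732 = 0.527494.
P(at least one) = 1 − (1−p₁)(1−p₂) = 1 − 0.201232 × 0.472506 = 0.904917.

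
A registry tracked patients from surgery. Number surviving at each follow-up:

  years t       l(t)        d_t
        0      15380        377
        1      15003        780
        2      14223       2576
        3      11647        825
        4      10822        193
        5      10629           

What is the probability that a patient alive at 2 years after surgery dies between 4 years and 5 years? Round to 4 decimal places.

0.0136

This is the probability of reaching 4 but not 5, conditional on being alive at 2: (l(4) − l(5)) / l(2).
= (10822 − 10629) / 14223 = 193 / 14223 = 0.013570.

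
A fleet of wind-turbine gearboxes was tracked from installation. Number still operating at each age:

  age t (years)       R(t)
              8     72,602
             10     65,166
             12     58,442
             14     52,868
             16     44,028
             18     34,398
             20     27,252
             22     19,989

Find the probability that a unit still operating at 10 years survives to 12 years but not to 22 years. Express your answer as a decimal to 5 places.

0.59008

This is the probability of reaching 12 but not 22, conditional on being operational at 10: (R(12) − R(22)) / R(10).
= (58,442 − 19,989) / 65,166 = 38,453 / 65,166 = 0.590078.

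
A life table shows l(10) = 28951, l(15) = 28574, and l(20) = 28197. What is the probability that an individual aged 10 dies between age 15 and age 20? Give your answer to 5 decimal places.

This is the probability of reaching 15 but not 20, conditional on being alive at 10: (l(15) − l(20)) / l(10).
= (28574 − 28197) / 28951 = 377 / 28951 = 0.013022.

0.01302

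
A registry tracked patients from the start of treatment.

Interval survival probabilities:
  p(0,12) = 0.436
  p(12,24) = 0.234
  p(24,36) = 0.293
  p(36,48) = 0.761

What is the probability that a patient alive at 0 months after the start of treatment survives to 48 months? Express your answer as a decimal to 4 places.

The overall survival probability is 0.436 × 0.234 × 0.293 × 0.761.
= 0.022749.

0.0227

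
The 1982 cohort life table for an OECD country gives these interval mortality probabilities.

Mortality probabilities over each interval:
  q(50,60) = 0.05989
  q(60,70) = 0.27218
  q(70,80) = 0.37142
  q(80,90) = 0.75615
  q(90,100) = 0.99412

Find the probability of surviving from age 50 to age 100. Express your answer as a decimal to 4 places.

0.0006

P(survive 50→100) = (1 − 0.05989) × (1 − 0.27218) × (1 − 0.37142) × (1 − 0.75615) × (1 − 0.99412).
= 0.94011 × 0.72782 × 0.62858 × 0.24385 × 0.00588 = 0.000617.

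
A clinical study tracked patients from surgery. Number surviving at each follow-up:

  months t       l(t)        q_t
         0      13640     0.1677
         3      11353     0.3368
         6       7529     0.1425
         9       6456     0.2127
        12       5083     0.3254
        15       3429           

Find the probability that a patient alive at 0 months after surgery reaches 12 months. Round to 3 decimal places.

0.373

The conditional survival probability is l(12)/l(0) = 5083/13640 = 0.372654.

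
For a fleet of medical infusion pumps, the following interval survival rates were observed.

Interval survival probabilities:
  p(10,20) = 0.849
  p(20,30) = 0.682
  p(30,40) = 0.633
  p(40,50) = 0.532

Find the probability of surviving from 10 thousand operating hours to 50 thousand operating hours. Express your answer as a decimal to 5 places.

0.19499

The overall survival probability is 0.849 × 0.682 × 0.633 × 0.532.
= 0.194988.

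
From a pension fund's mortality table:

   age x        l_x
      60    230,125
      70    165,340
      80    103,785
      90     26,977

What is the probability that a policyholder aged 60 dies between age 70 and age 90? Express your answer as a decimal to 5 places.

We want 10|20q60 = (l_70 − l_90)/l_60.
This is the probability of reaching 70 but not 90, conditional on being alive at 60: (l_70 − l_90) / l_60.
= (165,340 − 26,977) / 230,125 = 138,363 / 230,125 = 0.601251.

0.60125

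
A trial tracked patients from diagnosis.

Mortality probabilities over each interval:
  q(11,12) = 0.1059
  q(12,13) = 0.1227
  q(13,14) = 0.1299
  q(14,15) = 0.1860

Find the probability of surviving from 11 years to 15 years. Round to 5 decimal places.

Chaining the interval survival probabilities: (1 − 0.1059) × (1 − 0.1227) × (1 − 0.1299) × (1 − 0.1860).
= 0.8941 × 0.8773 × 0.8701 × 0.8140 = 0.555556.

0.55556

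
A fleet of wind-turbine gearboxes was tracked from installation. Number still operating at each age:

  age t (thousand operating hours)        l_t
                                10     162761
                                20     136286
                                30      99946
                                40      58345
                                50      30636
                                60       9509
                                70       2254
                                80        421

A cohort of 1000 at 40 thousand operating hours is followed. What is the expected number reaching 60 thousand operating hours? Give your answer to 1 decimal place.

The relevant probability is 9509/58345 = 0.162979.
Expected number = 1000 × 0.162979 = 163.0.

163.0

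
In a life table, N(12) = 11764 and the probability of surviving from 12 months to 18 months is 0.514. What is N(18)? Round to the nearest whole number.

6047

N(18) = N(12) × p = 11764 × 0.514 = 6047.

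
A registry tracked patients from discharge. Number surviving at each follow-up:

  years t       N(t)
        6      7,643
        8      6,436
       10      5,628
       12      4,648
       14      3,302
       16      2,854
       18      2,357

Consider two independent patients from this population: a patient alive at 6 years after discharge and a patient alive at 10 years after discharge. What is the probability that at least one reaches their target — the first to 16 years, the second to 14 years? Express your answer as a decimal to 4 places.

p₁ = N(16)/N(6) = 2,854/7,643 = 0.373414; p₂ = N(14)/N(10) = 3,302/5,628 = 0.586709.
P(at least one) = 1 − (1−p₁)(1−p₂) = 1 − 0.626586 × 0.413291 = 0.741038.

0.7410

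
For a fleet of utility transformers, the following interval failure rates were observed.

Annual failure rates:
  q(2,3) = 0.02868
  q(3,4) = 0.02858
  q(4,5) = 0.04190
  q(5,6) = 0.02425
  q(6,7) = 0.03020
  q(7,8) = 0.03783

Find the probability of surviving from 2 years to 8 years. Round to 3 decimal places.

The overall survival probability is (1 − 0.02868) × (1 − 0.02858) × (1 − 0.04190) × (1 − 0.02425) × (1 − 0.03020) × (1 − 0.03783).
= 0.97132 × 0.97142 × 0.95810 × 0.97575 × 0.96980 × 0.96217 = 0.823100.

0.823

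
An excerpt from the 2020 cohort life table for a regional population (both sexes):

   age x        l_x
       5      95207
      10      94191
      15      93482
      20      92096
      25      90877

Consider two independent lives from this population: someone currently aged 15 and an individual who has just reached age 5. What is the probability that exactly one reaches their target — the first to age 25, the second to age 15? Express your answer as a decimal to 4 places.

p₁ = l_25/l_15 = 90877/93482 = 0.972134; p₂ = l_15/l_5 = 93482/95207 = 0.981882.
P(exactly one) = p₁(1−p₂) + (1−p₁)p₂ = 0.017613 + 0.027361 = 0.044974.

0.0450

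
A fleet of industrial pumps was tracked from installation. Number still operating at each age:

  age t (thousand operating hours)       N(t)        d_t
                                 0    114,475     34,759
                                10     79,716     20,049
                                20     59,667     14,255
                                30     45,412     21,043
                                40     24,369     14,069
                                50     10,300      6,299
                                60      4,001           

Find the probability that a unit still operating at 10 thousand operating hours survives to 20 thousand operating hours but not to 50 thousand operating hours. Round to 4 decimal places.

0.6193

This is the probability of reaching 20 but not 50, conditional on being operational at 10: (N(20) − N(50)) / N(10).
= (59,667 − 10,300) / 79,716 = 49,367 / 79,716 = 0.619286.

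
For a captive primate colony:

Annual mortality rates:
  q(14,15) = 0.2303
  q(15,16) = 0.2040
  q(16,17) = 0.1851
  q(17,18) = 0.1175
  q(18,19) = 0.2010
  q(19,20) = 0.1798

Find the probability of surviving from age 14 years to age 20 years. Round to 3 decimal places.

0.289

The overall survival probability is (1 − 0.2303) × (1 − 0.2040) × (1 − 0.1851) × (1 − 0.1175) × (1 − 0.2010) × (1 − 0.1798).
= 0.7697 × 0.7960 × 0.8149 × 0.8825 × 0.7990 × 0.8202 = 0.288749.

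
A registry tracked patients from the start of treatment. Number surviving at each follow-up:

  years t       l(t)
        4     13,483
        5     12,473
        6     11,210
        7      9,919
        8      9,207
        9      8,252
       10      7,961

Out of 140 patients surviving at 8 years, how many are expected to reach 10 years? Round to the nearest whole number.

121

The relevant probability is 7,961/9,207 = 0.864668.
Expected number = 140 × 0.864668 = 121.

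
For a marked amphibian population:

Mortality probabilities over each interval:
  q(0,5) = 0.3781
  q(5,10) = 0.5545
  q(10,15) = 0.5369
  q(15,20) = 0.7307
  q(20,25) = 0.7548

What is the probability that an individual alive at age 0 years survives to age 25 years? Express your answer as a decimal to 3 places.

0.008

The overall survival probability is (1 − 0.3781) × (1 − 0.5545) × (1 − 0.5369) × (1 − 0.7307) × (1 − 0.7548).
= 0.6219 × 0.4455 × 0.4631 × 0.2693 × 0.2452 = 0.008472.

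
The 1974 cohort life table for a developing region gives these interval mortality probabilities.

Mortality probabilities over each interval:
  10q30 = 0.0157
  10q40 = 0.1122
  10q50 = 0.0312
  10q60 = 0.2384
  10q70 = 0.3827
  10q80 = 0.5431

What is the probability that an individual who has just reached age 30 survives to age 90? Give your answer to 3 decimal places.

0.182

Chaining the interval survival probabilities: (1 − 0.0157) × (1 − 0.1122) × (1 − 0.0312) × (1 − 0.2384) × (1 − 0.3827) × (1 − 0.5431).
= 0.9843 × 0.8878 × 0.9688 × 0.7616 × 0.6173 × 0.4569 = 0.181853.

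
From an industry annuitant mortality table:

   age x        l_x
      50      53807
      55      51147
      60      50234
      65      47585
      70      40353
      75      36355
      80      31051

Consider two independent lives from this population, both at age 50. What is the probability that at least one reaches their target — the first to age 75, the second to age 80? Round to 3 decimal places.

0.863

p₁ = l_75/l_50 = 36355/53807 = 0.675656; p₂ = l_80/l_50 = 31051/53807 = 0.577081.
P(at least one) = 1 − (1−p₁)(1−p₂) = 1 − 0.324344 × 0.422919 = 0.862829.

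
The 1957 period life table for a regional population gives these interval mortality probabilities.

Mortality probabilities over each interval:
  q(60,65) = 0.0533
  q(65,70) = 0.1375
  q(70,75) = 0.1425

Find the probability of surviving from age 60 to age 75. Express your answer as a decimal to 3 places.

0.700

P(survive 60→75) = (1 − 0.0533) × (1 − 0.1375) × (1 − 0.1425).
= 0.9467 × 0.8625 × 0.8575 = 0.700173.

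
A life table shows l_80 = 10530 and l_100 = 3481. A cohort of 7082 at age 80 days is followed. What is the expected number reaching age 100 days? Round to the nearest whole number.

2341

The relevant probability is 3481/10530 = 0.330579.
Expected number = 7082 × 0.330579 = 2341.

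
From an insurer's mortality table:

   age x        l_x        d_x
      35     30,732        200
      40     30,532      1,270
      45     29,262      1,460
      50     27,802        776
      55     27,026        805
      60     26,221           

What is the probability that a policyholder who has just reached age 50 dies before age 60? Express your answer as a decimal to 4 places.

0.0569

P(die before 60 | alive at 50) = 1 − l_60/l_50 = 1 − 26,221/27,802 = (1,581)/27,802 = 0.056866.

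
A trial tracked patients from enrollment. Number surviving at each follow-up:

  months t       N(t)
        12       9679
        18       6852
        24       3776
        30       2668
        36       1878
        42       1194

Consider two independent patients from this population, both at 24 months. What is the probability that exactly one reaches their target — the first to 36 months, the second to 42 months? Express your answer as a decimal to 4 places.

p₁ = N(36)/N(24) = 1878/3776 = 0.497352; p₂ = N(42)/N(24) = 1194/3776 = 0.316208.
P(exactly one) = p₁(1−p₂) + (1−p₁)p₂ = 0.340085 + 0.158941 = 0.499027.

0.4990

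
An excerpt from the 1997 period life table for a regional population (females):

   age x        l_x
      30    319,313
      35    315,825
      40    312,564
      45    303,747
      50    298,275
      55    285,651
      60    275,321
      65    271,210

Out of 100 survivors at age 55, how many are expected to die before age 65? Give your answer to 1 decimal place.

The relevant probability is 1 − 271,210/285,651 = 0.050555.
Expected number = 100 × 0.050555 = 5.1.

5.1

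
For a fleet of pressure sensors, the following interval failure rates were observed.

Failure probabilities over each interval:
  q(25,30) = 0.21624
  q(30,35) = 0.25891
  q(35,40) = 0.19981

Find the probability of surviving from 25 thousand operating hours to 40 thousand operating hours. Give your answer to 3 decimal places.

0.465

The overall survival probability is (1 − 0.21624) × (1 − 0.25891) × (1 − 0.19981).
= 0.78376 × 0.74109 × 0.80019 = 0.464780.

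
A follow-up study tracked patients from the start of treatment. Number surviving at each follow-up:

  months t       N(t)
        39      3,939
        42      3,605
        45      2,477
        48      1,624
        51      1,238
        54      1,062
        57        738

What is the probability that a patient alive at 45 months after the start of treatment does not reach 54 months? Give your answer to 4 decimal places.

0.5713

P(die before 54 | alive at 45) = 1 − N(54)/N(45) = 1 − 1,062/2,477 = (1,415)/2,477 = 0.571256.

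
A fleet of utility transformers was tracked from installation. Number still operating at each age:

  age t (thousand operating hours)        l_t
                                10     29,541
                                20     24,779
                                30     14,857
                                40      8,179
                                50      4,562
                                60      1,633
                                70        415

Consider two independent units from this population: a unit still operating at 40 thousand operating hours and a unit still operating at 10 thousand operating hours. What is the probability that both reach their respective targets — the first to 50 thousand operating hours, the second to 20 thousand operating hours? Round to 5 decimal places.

0.46786

p₁ = l_50/l_40 = 4,562/8,179 = 0.557770; p₂ = l_20/l_10 = 24,779/29,541 = 0.838800.
P(both) = p₁ × p₂ = 0.557770 × 0.838800 = 0.467857.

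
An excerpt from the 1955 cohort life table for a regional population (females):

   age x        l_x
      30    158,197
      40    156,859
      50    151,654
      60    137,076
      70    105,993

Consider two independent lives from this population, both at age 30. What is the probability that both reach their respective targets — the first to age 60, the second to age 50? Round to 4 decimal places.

0.8307

p₁ = l_60/l_30 = 137,076/158,197 = 0.866489; p₂ = l_50/l_30 = 151,654/158,197 = 0.958640.
P(both) = p₁ × p₂ = 0.866489 × 0.958640 = 0.830651.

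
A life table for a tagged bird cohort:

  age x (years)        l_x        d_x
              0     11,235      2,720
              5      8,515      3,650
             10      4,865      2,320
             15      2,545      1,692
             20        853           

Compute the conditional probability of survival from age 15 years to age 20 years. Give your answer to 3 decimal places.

The conditional survival probability is l_20/l_15 = 853/2,545 = 0.335167.

0.335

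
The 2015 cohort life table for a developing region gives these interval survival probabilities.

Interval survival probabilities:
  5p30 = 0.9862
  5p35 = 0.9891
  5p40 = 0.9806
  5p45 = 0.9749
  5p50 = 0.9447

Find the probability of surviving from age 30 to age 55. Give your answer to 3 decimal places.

Chaining the interval survival probabilities: 0.9862 × 0.9891 × 0.9806 × 0.9749 × 0.9447.
= 0.880950.

0.881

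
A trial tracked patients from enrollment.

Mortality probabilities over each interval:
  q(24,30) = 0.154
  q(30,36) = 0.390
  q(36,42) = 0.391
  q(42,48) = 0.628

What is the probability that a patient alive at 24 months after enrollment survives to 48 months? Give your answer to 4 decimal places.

Chaining the interval survival probabilities: (1 − 0.154) × (1 − 0.390) × (1 − 0.391) × (1 − 0.628).
= 0.846 × 0.610 × 0.609 × 0.372 = 0.116912.

0.1169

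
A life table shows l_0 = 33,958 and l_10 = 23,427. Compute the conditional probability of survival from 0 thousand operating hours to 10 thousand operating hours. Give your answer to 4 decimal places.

0.6899

The conditional survival probability is l_10/l_0 = 23,427/33,958 = 0.689882.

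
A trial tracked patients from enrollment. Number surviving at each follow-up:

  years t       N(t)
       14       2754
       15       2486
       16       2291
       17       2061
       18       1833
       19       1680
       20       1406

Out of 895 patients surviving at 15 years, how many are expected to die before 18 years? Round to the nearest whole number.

235

The relevant probability is 1 − 1833/2486 = 0.262671.
Expected number = 895 × 0.262671 = 235.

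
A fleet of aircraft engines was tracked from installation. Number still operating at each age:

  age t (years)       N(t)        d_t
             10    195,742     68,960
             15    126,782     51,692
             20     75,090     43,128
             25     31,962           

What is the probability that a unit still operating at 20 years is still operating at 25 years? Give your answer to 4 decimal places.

0.4256

The conditional survival probability is N(25)/N(20) = 31,962/75,090 = 0.425649.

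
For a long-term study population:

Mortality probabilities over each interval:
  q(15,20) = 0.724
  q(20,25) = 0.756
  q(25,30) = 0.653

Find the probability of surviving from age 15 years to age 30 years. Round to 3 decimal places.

0.023

The overall survival probability is (1 − 0.724) × (1 − 0.756) × (1 − 0.653).
= 0.276 × 0.244 × 0.347 = 0.023368.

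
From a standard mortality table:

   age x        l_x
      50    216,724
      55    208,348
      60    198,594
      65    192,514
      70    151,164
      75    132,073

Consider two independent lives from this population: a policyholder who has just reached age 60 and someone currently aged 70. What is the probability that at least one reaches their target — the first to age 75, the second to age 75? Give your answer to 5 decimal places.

0.95770

p₁ = l_75/l_60 = 132,073/198,594 = 0.665040; p₂ = l_75/l_70 = 132,073/151,164 = 0.873707.
P(at least one) = 1 − (1−p₁)(1−p₂) = 1 − 0.334960 × 0.126293 = 0.957697.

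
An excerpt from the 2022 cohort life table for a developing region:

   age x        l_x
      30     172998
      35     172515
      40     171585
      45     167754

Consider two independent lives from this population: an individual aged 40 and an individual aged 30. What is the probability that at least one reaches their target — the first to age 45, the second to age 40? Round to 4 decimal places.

0.9998

p₁ = l_45/l_40 = 167754/171585 = 0.977673; p₂ = l_40/l_30 = 171585/172998 = 0.991832.
P(at least one) = 1 − (1−p₁)(1−p₂) = 1 − 0.022327 × 0.008168 = 0.999818.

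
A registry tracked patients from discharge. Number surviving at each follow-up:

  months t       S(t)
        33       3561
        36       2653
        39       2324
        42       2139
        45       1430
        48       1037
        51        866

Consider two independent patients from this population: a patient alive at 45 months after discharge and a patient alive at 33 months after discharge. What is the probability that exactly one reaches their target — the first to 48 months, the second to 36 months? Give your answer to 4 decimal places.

p₁ = S(48)/S(45) = 1037/1430 = 0.725175; p₂ = S(36)/S(33) = 2653/3561 = 0.745015.
P(exactly one) = p₁(1−p₂) + (1−p₁)p₂ = 0.184909 + 0.204749 = 0.389657.

0.3897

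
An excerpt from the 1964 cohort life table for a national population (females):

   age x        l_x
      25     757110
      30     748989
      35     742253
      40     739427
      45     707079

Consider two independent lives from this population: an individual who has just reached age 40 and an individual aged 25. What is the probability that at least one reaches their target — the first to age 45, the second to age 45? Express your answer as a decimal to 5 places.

0.99711

p₁ = l_45/l_40 = 707079/739427 = 0.956253; p₂ = l_45/l_25 = 707079/757110 = 0.933918.
P(at least one) = 1 − (1−p₁)(1−p₂) = 1 − 0.043747 × 0.066082 = 0.997109.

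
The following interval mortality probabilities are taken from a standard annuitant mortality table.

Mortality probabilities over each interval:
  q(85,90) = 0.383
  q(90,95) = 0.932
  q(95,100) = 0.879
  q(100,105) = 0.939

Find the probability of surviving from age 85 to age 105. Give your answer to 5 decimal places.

0.00031

P(survive 85→105) = (1 − 0.383) × (1 − 0.932) × (1 − 0.879) × (1 − 0.939).
= 0.617 × 0.068 × 0.121 × 0.061 = 0.000310.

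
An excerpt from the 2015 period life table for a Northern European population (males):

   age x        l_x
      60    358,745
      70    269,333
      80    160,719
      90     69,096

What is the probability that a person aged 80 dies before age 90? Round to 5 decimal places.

P(die before 90 | alive at 80) = 1 − l_90/l_80 = 1 − 69,096/160,719 = (91,623)/160,719 = 0.570082.

0.57008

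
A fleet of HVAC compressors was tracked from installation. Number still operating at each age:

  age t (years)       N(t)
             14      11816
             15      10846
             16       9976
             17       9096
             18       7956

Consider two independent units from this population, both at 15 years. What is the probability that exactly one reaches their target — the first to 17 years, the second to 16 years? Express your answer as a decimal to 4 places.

p₁ = N(17)/N(15) = 9096/10846 = 0.838650; p₂ = N(16)/N(15) = 9976/10846 = 0.919786.
P(exactly one) = p₁(1−p₂) + (1−p₁)p₂ = 0.067271 + 0.148407 = 0.215679.

0.2157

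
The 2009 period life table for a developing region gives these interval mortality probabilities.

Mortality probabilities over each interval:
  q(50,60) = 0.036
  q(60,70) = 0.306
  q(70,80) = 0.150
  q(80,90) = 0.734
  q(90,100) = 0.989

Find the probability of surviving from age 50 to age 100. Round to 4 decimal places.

P(survive 50→100) = (1 − 0.036) × (1 − 0.306) × (1 − 0.150) × (1 − 0.734) × (1 − 0.989).
= 0.964 × 0.694 × 0.850 × 0.266 × 0.011 = 0.001664.

0.0017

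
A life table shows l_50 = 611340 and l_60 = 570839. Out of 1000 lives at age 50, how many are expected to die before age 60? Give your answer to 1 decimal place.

The relevant probability is 1 − 570839/611340 = 0.066250.
Expected number = 1000 × 0.066250 = 66.2.

66.2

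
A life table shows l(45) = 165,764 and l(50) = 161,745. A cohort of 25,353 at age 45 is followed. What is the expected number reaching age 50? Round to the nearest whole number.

The relevant probability is 161,745/165,764 = 0.975755.
Expected number = 25,353 × 0.975755 = 24738.

24738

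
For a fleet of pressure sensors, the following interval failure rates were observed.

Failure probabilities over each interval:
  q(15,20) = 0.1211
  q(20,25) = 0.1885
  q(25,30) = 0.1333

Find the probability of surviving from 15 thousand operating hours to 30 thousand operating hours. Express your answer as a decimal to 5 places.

0.61815

Chaining the interval survival probabilities: (1 − 0.1211) × (1 − 0.1885) × (1 − 0.1333).
= 0.8789 × 0.8115 × 0.8667 = 0.618154.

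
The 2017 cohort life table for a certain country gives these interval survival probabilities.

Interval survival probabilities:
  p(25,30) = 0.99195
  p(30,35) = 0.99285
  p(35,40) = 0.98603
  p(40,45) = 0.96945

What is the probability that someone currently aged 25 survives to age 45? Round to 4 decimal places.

0.9414

Chaining the interval survival probabilities: 0.99195 × 0.99285 × 0.98603 × 0.96945.
= 0.941432.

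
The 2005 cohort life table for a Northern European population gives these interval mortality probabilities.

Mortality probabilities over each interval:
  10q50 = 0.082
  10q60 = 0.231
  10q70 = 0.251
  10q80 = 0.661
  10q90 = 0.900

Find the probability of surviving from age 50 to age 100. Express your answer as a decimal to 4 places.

0.0179

Chaining the interval survival probabilities: (1 − 0.082) × (1 − 0.231) × (1 − 0.251) × (1 − 0.661) × (1 − 0.900).
= 0.918 × 0.769 × 0.749 × 0.339 × 0.100 = 0.017925.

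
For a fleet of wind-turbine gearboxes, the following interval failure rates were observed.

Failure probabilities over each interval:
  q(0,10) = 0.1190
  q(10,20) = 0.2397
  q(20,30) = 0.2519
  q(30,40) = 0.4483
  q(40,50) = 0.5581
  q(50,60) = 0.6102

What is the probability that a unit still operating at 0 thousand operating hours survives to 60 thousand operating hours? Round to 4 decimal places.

0.0476

Survival from 0 to 60 is the product of surviving each interval: (1 − 0.1190) × (1 − 0.2397) × (1 − 0.2519) × (1 − 0.4483) × (1 − 0.5581) × (1 − 0.6102).
= 0.8810 × 0.7603 × 0.7481 × 0.5517 × 0.4419 × 0.3898 = 0.047620.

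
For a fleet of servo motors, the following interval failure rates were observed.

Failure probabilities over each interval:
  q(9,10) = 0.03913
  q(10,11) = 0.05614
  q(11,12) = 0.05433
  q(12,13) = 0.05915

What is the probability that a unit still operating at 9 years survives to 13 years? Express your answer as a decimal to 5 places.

0.80692

Chaining the interval survival probabilities: (1 − 0.03913) × (1 − 0.05614) × (1 − 0.05433) × (1 − 0.05915).
= 0.96087 × 0.94386 × 0.94567 × 0.94085 = 0.806923.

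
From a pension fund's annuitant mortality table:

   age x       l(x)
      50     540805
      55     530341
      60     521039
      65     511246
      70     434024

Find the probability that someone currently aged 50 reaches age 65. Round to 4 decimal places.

The conditional survival probability is l(65)/l(50) = 511246/540805 = 0.945343.

0.9453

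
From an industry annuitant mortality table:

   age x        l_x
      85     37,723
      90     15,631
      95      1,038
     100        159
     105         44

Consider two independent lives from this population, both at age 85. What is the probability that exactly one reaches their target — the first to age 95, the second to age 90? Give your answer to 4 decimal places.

0.4191

p₁ = l_95/l_85 = 1,038/37,723 = 0.027516; p₂ = l_90/l_85 = 15,631/37,723 = 0.414363.
P(exactly one) = p₁(1−p₂) + (1−p₁)p₂ = 0.016114 + 0.402961 = 0.419076.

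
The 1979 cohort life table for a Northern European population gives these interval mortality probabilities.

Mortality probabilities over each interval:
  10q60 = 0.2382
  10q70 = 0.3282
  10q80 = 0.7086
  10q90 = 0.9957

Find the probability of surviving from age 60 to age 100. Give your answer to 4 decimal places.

0.0006

Chaining the interval survival probabilities: (1 − 0.2382) × (1 − 0.3282) × (1 − 0.7086) × (1 − 0.9957).
= 0.7618 × 0.6718 × 0.2914 × 0.0043 = 0.000641.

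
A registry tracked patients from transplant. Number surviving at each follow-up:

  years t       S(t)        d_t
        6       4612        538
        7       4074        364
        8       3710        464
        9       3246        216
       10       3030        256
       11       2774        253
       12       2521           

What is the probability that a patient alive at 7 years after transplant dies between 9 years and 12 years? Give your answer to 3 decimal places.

0.178

This is the probability of reaching 9 but not 12, conditional on being alive at 7: (S(9) − S(12)) / S(7).
= (3246 − 2521) / 4074 = 725 / 4074 = 0.177958.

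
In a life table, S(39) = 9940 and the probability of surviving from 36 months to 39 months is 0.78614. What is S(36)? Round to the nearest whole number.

S(36) = S(39) / p = 9940 / 0.78614 = 12644.

12644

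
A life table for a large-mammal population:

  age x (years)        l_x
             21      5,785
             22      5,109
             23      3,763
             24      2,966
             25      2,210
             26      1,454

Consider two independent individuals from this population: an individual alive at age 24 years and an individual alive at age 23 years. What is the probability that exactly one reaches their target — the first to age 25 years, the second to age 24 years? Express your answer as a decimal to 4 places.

0.3587

p₁ = l_25/l_24 = 2,210/2,966 = 0.745111; p₂ = l_24/l_23 = 2,966/3,763 = 0.788201.
P(exactly one) = p₁(1−p₂) + (1−p₁)p₂ = 0.157814 + 0.200904 = 0.358718.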